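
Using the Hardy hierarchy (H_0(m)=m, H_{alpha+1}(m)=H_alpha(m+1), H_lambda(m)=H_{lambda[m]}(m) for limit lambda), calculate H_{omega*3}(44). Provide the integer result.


H_{omega*3}(44):
For the Hardy hierarchy, H_{omega*k}(n) = 2^k * n.
2^3 = 8.
8 * 44 = 352

352


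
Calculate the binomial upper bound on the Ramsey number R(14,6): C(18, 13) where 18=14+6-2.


R(14,6) <= C(14+6-2, 14-1) = C(18, 13)
C(18, 13) = 18! / (13! * 5!)
= 8568

8568


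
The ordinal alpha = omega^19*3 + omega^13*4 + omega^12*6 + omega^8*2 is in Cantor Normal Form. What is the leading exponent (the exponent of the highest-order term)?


CNF: omega^19*3 + omega^13*4 + omega^12*6 + omega^8*2
The leading term is omega^19*3, which has exponent 19.

19


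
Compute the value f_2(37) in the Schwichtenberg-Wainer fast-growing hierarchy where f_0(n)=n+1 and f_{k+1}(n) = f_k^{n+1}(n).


f_2(37) = f_1^38(37)
f_1(m) = 2m + 1.
Iterating: f_1^k(n) = 2^k*(n+1) - 1.
f_2(37) = 2^38*(37+1) - 1 = 274877906944*38 - 1 = 10445360463871

10445360463871


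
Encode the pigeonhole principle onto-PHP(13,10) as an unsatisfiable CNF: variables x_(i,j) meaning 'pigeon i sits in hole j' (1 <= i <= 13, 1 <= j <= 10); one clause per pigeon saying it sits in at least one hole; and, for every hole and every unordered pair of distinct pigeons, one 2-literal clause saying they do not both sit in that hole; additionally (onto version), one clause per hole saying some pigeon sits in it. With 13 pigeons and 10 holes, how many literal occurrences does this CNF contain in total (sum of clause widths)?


onto-PHP(13,10): 13 pigeons, 10 holes, 13*10 = 130 variables.
- pigeon clauses: one per pigeon -> 13 clauses of width 10 -> 130 literals
- hole clauses: 10 holes * C(13,2) = 10 * 78 -> 780 clauses of width 2 -> 1560 literals
- onto clauses: one per hole -> 10 clauses of width 13 -> 130 literals
Total literal occurrences = 130 + 1560 + 130 = 1820

1820


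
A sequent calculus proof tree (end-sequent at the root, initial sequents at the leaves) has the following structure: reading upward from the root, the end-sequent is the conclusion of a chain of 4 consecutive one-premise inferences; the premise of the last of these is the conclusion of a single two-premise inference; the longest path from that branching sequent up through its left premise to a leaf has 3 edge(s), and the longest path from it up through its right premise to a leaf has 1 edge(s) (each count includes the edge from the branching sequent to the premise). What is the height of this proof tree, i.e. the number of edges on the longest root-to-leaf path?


Longest path through the left premise: 3 edges (measured from the branching sequent)
Longest path through the right premise: 1 edges
Height of the subtree rooted at the branching sequent: max(3, 1) = 3
The branching sequent sits 4 edges above the root (the chain of one-premise inferences), so height = 3 + 4 = 7

7


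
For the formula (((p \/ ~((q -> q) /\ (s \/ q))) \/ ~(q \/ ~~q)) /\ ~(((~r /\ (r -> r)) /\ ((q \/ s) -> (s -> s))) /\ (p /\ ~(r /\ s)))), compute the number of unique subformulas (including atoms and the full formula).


Formula: (((p \/ ~((q -> q) /\ (s \/ q))) \/ ~(q \/ ~~q)) /\ ~(((~r /\ (r -> r)) /\ ((q \/ s) -> (s -> s))) /\ (p /\ ~(r /\ s))))
Subformulas found:
  1. r
  2. q
  3. s
  4. p
  5. ~r
  6. ~q
  7. ~~q
  8. (r -> r)
  9. (s \/ q)
  10. (r /\ s)
  11. (q -> q)
  12. (q \/ s)
  13. (s -> s)
  14. ~(r /\ s)
  15. (q \/ ~~q)
  16. ~(q \/ ~~q)
  17. (p /\ ~(r /\ s))
  18. (~r /\ (r -> r))
  19. ((q -> q) /\ (s \/ q))
  20. ((q \/ s) -> (s -> s))
  21. ~((q -> q) /\ (s \/ q))
  22. (p \/ ~((q -> q) /\ (s \/ q)))
  23. ((~r /\ (r -> r)) /\ ((q \/ s) -> (s -> s)))
  24. ((p \/ ~((q -> q) /\ (s \/ q))) \/ ~(q \/ ~~q))
  25. (((~r /\ (r -> r)) /\ ((q \/ s) -> (s -> s))) /\ (p /\ ~(r /\ s)))
  26. ~(((~r /\ (r -> r)) /\ ((q \/ s) -> (s -> s))) /\ (p /\ ~(r /\ s)))
  27. (((p \/ ~((q -> q) /\ (s \/ q))) \/ ~(q \/ ~~q)) /\ ~(((~r /\ (r -> r)) /\ ((q \/ s) -> (s -> s))) /\ (p /\ ~(r /\ s))))
Total distinct subformulas = 27

27


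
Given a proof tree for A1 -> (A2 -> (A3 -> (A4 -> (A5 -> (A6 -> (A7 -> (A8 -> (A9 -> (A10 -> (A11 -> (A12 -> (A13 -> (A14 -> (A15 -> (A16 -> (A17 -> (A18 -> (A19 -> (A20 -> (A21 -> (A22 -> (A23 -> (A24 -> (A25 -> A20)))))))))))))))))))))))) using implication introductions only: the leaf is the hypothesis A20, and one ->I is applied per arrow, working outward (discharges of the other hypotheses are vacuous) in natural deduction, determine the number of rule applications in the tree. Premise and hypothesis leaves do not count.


The formula has 25 arrows (->); its innermost consequent A20 is one of the antecedents,
so the proof starts from the hypothesis leaf A20 (not a rule application) and closes one arrow per ->I.
Building A1 -> (A2 -> (A3 -> (A4 -> (A5 -> (A6 -> (A7 -> (A8 -> (A9 -> (A10 -> (A11 -> (A12 -> (A13 -> (A14 -> (A15 -> (A16 -> (A17 -> (A18 -> (A19 -> (A20 -> (A21 -> (A22 -> (A23 -> (A24 -> (A25 -> A20)))))))))))))))))))))))) therefore takes 25 nested implication introductions.
Total inference nodes = 25

25


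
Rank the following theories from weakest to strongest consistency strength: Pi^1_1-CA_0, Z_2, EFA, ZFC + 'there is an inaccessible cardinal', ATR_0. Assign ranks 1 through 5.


Ordering by consistency strength:
1. EFA
2. ATR_0
3. Pi^1_1-CA_0
4. Z_2
5. ZFC + 'there is an inaccessible cardinal'


Pi^1_1-CA_0=3, Z_2=4, EFA=1, ZFC + 'there is an inaccessible cardinal'=5, ATR_0=2


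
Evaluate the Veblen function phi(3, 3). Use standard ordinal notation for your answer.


phi(3, 3):
phi(3, beta) = eta_beta (the beta-th eta number, fixed point of zeta).
phi(3, 3) = eta_3

eta_3


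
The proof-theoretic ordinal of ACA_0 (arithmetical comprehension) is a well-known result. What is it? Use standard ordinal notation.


The proof-theoretic ordinal of ACA_0 (arithmetical comprehension) is a standard result in ordinal analysis.
This ordinal is the supremum of order types of primitive recursive well-orderings
that the theory can prove to be well-ordered.
For ACA_0 (arithmetical comprehension), the proof-theoretic ordinal is epsilon_0.

epsilon_0


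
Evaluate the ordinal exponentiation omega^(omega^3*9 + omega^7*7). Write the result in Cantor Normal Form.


omega^(omega^3*9 + omega^7*7):
In ordinal addition a term is absorbed by a following term of strictly larger exponent: 3 < 7, so omega^3*9 + omega^7*7 = omega^7*7.
omega raised to a CNF ordinal is a single CNF term: Result = omega^(omega^7*7)

omega^(omega^7*7)


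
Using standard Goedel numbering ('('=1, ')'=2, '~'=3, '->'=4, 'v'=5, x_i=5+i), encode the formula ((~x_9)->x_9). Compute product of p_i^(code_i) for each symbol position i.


Formula: ((~x_9)->x_9)
Symbol codes: [1, 1, 3, 14, 2, 4, 14, 2]
Primes: [2, 3, 5, 7, 11, 13, 17, 19]
p_1^1 = 2^1 = 2
p_2^1 = 3^1 = 3
p_3^3 = 5^3 = 125
p_4^14 = 7^14 = 678223072849
p_5^2 = 11^2 = 121
p_6^4 = 13^4 = 28561
p_7^14 = 17^14 = 168377826559400929
p_8^2 = 19^2 = 361
Product = 106852504094843849998767832701168358920750

106852504094843849998767832701168358920750


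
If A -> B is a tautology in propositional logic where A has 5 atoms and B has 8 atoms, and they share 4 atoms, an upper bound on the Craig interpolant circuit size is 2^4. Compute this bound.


Shared atoms = 4
Craig interpolant size bound = 2^4
= 16

16


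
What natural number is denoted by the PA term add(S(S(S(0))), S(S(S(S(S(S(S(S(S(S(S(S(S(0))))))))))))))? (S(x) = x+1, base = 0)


add(S^3(0), S^13(0)):
S^3(0) = 3
S^13(0) = 13
3 + 13 = 16

16


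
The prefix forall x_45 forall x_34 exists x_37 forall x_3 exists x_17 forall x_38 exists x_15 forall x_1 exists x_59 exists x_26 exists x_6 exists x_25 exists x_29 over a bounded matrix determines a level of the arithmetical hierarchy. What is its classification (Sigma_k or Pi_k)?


Leading quantifier is forall, so the class is Pi.
Number of quantifier blocks = alternations + 1 = 7 + 1 = 8.
Classification: Pi_8

Pi_8


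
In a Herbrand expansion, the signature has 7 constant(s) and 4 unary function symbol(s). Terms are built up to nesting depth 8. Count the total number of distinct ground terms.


Herbrand terms by depth:
Depth 0: 7 constants
Depth 1: 28 new terms (running total: 35)
Depth 2: 112 new terms (running total: 147)
Depth 3: 448 new terms (running total: 595)
Depth 4: 1792 new terms (running total: 2387)
Depth 5: 7168 new terms (running total: 9555)
Depth 6: 28672 new terms (running total: 38227)
Depth 7: 114688 new terms (running total: 152915)
Depth 8: 458752 new terms (running total: 611667)
Total distinct ground terms = 611667

611667


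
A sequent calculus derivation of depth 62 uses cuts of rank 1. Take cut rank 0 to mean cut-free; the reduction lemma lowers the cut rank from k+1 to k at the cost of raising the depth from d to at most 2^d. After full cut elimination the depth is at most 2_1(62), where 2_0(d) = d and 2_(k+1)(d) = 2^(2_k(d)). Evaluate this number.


Each rank reduction sends depth d to at most 2^d; cut rank r needs r reductions.
2_0(62) = 62
2_1(62) = 2^62 = 4611686018427387904
Cut-free depth bound = 4611686018427387904

4611686018427387904


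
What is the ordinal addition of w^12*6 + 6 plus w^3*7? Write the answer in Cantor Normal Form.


Ordinal addition (w^12*6 + 6) + w^3*7:
alpha's leading term has exponent 12 > beta's exponent 3, so it survives.
alpha's tail term has exponent 0 < beta's exponent 3, so it is absorbed by beta.
In ordinal addition, any term followed by a strictly larger-exponent term is absorbed.
Result = w^12*6 + w^3*7

w^12*6 + w^3*7


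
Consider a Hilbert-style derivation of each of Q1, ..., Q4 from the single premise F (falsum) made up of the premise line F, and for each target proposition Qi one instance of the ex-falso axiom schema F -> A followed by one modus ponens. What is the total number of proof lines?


Ex falso, line by line:
- 1 premise line (F)
- 4 targets, each needing 1 axiom instance (F -> Qi) + 1 MP = 2 lines: 2 * 4 = 8
Total = 1 + 8 = 9 lines.

9


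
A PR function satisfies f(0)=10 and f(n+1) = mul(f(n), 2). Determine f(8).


f(0) = 10
f(1) = mul(f(0), 2) = mul(10, 2) = 20
f(2) = mul(f(1), 2) = mul(20, 2) = 40
f(3) = mul(f(2), 2) = mul(40, 2) = 80
f(4) = mul(f(3), 2) = mul(80, 2) = 160
f(5) = mul(f(4), 2) = mul(160, 2) = 320
f(6) = mul(f(5), 2) = mul(320, 2) = 640
f(7) = mul(f(6), 2) = mul(640, 2) = 1280
f(8) = mul(f(7), 2) = mul(1280, 2) = 2560


2560


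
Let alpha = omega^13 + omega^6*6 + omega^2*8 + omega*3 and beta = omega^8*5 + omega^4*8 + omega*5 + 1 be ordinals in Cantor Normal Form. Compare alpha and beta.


Compare term by term from highest exponent:
alpha = omega^13 + omega^6*6 + omega^2*8 + omega*3
beta = omega^8*5 + omega^4*8 + omega*5 + 1
Term 1: alpha has omega^13*1, beta has omega^8*5
Term 2: alpha has omega^6*6, beta has omega^4*8
Term 3: alpha has omega^2*8, beta has omega^1*5
Term 4: alpha has omega^1*3, beta has omega^0*1
Result: alpha > beta

alpha > beta


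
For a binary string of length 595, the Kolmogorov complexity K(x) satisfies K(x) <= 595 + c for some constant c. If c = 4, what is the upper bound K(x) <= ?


K(x) <= |x| + c = 595 + 4 = 599

599


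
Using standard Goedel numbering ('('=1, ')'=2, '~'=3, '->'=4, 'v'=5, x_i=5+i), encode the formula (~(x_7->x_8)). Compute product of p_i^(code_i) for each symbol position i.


Formula: (~(x_7->x_8))
Symbol codes: [1, 3, 1, 12, 4, 13, 2, 2]
Primes: [2, 3, 5, 7, 11, 13, 17, 19]
p_1^1 = 2^1 = 2
p_2^3 = 3^3 = 27
p_3^1 = 5^1 = 5
p_4^12 = 7^12 = 13841287201
p_5^4 = 11^4 = 14641
p_6^13 = 13^13 = 302875106592253
p_7^2 = 17^2 = 289
p_8^2 = 19^2 = 361
Product = 1728938756125297117864099974883135590

1728938756125297117864099974883135590


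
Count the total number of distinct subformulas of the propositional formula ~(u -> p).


Formula: ~(u -> p)
Subformulas found:
  1. p
  2. u
  3. (u -> p)
  4. ~(u -> p)
Total distinct subformulas = 4

4


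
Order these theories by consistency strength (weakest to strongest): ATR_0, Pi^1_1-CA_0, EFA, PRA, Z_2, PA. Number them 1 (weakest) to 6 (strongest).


Ordering by consistency strength:
1. EFA
2. PRA
3. PA
4. ATR_0
5. Pi^1_1-CA_0
6. Z_2


ATR_0=4, Pi^1_1-CA_0=5, EFA=1, PRA=2, Z_2=6, PA=3


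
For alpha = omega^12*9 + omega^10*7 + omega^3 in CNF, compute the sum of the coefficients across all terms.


CNF: omega^12*9 + omega^10*7 + omega^3
Coefficients: 9 + 7 + 1 = 17

17


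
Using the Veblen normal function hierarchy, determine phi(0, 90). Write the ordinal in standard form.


phi(0, 90):
phi(0, beta) = omega^beta by definition.
phi(0, 90) = omega^90

omega^90


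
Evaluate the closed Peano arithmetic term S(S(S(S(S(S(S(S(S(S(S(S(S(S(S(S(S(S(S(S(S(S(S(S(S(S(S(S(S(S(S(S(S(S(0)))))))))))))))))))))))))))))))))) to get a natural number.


Counting successors applied to 0:
34 applications of S to 0 = 34

34


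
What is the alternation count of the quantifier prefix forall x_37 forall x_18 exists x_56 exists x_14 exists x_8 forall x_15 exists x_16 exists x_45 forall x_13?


Walk the prefix and count type changes:
  position 1: forall -> forall
  position 2: forall -> exists <-- alternation
  position 3: exists -> exists
  position 4: exists -> exists
  position 5: exists -> forall <-- alternation
  position 6: forall -> exists <-- alternation
  position 7: exists -> exists
  position 8: exists -> forall <-- alternation
Total alternations = 4

4


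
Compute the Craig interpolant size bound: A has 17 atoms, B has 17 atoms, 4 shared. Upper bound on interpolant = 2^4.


Shared atoms = 4
Craig interpolant size bound = 2^4
= 16

16


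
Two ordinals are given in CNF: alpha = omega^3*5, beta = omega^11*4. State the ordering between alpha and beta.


Compare term by term from highest exponent:
alpha = omega^3*5
beta = omega^11*4
Term 1: alpha has omega^3*5, beta has omega^11*4
Result: alpha < beta

alpha < beta


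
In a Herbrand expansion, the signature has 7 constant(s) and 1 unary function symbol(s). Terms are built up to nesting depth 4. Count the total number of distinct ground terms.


Herbrand terms by depth:
Depth 0: 7 constants
Depth 1: 7 new terms (running total: 14)
Depth 2: 7 new terms (running total: 21)
Depth 3: 7 new terms (running total: 28)
Depth 4: 7 new terms (running total: 35)
Total distinct ground terms = 35

35


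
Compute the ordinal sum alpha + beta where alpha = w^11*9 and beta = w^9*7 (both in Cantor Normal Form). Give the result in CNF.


Ordinal addition w^11*9 + w^9*7:
Leading exponent of alpha (11) > leading exponent of beta (9).
Since alpha's term has higher exponent than beta's leading term,
the sum is simply alpha followed by beta.
Result = w^11*9 + w^9*7

w^11*9 + w^9*7


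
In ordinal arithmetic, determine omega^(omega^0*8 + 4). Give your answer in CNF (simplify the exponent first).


omega^(omega^0*8 + 4):
omega^0 = 1, so the exponent is 8 + 4 = 12 (finite ordinal addition).
Result = omega^12, already a single CNF term.

omega^12


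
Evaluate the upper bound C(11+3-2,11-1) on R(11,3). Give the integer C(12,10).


R(11,3) <= C(11+3-2, 11-1) = C(12, 10)
C(12, 10) = 12! / (10! * 2!)
= 66

66


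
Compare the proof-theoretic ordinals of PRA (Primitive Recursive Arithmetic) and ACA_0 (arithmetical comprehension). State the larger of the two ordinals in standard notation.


Proof-theoretic ordinal of PRA (Primitive Recursive Arithmetic): omega^omega
Proof-theoretic ordinal of ACA_0 (arithmetical comprehension): epsilon_0
Comparing: omega^omega < epsilon_0.
The larger ordinal is epsilon_0 (from ACA_0 (arithmetical comprehension)).

epsilon_0


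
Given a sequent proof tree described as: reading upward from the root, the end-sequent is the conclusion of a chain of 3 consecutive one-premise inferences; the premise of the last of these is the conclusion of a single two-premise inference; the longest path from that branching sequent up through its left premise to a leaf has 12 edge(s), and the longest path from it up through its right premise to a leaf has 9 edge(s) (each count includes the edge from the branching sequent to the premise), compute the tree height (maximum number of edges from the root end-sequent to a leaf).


Longest path through the left premise: 12 edges (measured from the branching sequent)
Longest path through the right premise: 9 edges
Height of the subtree rooted at the branching sequent: max(12, 9) = 12
The branching sequent sits 3 edges above the root (the chain of one-premise inferences), so height = 12 + 3 = 15

15


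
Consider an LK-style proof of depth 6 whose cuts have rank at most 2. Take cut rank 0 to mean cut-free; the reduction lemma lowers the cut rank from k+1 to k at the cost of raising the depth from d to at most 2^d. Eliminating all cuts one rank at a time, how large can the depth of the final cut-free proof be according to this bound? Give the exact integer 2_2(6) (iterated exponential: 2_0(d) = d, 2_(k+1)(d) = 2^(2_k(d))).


Each rank reduction sends depth d to at most 2^d; cut rank r needs r reductions.
2_0(6) = 6
2_1(6) = 2^6 = 64
2_2(6) = 2^64 = 18446744073709551616
Cut-free depth bound = 18446744073709551616

18446744073709551616


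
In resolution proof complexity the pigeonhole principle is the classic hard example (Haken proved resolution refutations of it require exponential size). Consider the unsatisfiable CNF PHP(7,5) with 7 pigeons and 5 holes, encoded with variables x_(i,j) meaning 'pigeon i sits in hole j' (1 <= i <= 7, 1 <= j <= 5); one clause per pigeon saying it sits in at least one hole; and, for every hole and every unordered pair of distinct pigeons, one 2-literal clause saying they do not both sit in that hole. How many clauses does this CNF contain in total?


PHP(7,5): 7 pigeons, 5 holes, 7*5 = 35 variables.
- pigeon clauses: one per pigeon -> 7 clauses
- hole clauses: 5 holes * C(7,2) = 5 * 21 -> 105 clauses
Total clauses = 7 + 105 = 112

112


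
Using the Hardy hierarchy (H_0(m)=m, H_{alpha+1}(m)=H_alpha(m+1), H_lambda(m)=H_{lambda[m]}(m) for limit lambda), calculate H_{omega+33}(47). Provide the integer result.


H_{omega+33}(47):
Unwind the 33 successor steps: H_{omega+33}(47) = H_omega(47+33) = H_omega(80).
H_omega(m) = H_m(m) = m + m = 2m.
Result = 2 * 80 = 160

160


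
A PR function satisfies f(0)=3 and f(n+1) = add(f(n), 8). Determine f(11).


f(0) = 3
f(1) = add(f(0), 8) = add(3, 8) = 11
f(2) = add(f(1), 8) = add(11, 8) = 19
f(3) = add(f(2), 8) = add(19, 8) = 27
f(4) = add(f(3), 8) = add(27, 8) = 35
f(5) = add(f(4), 8) = add(35, 8) = 43
f(6) = add(f(5), 8) = add(43, 8) = 51
f(7) = add(f(6), 8) = add(51, 8) = 59
f(8) = add(f(7), 8) = add(59, 8) = 67
f(9) = add(f(8), 8) = add(67, 8) = 75
f(10) = add(f(9), 8) = add(75, 8) = 83
f(11) = add(f(10), 8) = add(83, 8) = 91


91


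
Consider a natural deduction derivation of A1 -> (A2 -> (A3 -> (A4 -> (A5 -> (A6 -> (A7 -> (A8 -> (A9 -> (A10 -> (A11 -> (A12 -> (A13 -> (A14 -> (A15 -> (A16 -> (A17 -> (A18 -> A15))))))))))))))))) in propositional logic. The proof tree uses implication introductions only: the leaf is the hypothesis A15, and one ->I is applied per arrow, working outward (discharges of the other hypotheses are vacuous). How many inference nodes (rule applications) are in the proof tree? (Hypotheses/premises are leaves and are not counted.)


The formula has 18 arrows (->); its innermost consequent A15 is one of the antecedents,
so the proof starts from the hypothesis leaf A15 (not a rule application) and closes one arrow per ->I.
Building A1 -> (A2 -> (A3 -> (A4 -> (A5 -> (A6 -> (A7 -> (A8 -> (A9 -> (A10 -> (A11 -> (A12 -> (A13 -> (A14 -> (A15 -> (A16 -> (A17 -> (A18 -> A15))))))))))))))))) therefore takes 18 nested implication introductions.
Total inference nodes = 18

18


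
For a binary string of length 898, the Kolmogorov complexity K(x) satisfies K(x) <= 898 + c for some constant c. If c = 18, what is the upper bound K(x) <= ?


K(x) <= |x| + c = 898 + 18 = 916

916


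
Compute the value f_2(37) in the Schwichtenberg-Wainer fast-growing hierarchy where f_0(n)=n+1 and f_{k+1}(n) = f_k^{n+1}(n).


f_2(37) = f_1^38(37)
f_1(m) = 2m + 1.
Iterating: f_1^k(n) = 2^k*(n+1) - 1.
f_2(37) = 2^38*(37+1) - 1 = 274877906944*38 - 1 = 10445360463871

10445360463871


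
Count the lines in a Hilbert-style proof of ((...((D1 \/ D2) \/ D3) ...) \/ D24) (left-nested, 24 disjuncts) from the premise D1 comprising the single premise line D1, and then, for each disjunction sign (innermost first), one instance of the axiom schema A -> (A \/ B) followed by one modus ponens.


Building the left-nested 24-ary disjunction from D1:
- 1 premise line (D1)
- 24 disjuncts means 23 disjunction signs; each needs 1 axiom instance + 1 MP = 2 lines: 2 * 23 = 46
Total = 1 + 46 = 47 lines.

47


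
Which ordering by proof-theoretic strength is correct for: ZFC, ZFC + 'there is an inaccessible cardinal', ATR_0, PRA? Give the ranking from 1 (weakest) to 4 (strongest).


Ordering by consistency strength:
1. PRA
2. ATR_0
3. ZFC
4. ZFC + 'there is an inaccessible cardinal'


ZFC=3, ZFC + 'there is an inaccessible cardinal'=4, ATR_0=2, PRA=1


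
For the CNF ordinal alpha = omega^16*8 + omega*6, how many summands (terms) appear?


CNF: omega^16*8 + omega*6
Count the summands separated by '+':
  term 1: omega^16*8
  term 2: omega*6
Total terms = 2

2


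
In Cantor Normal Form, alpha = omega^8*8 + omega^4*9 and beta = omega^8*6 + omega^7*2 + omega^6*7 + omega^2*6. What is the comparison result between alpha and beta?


Compare term by term from highest exponent:
alpha = omega^8*8 + omega^4*9
beta = omega^8*6 + omega^7*2 + omega^6*7 + omega^2*6
Term 1: alpha has omega^8*8, beta has omega^8*6
Term 2: alpha has omega^4*9, beta has omega^7*2
Term 3: alpha has omega^0*0, beta has omega^6*7
Term 4: alpha has omega^0*0, beta has omega^2*6
Result: alpha > beta

alpha > beta


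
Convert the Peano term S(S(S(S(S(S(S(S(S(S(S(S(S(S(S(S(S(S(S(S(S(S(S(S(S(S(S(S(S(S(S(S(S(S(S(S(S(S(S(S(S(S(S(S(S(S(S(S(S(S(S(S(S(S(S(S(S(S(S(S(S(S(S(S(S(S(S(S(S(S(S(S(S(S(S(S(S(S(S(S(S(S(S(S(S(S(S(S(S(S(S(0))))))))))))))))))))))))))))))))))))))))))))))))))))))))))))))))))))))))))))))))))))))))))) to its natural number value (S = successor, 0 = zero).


Counting successors applied to 0:
91 applications of S to 0 = 91

91


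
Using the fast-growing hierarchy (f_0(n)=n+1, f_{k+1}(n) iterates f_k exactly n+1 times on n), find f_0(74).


f_0(74) = 74 + 1 = 75

75


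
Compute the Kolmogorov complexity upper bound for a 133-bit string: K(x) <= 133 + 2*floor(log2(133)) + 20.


floor(log2(133)) = 7
2 * 7 = 14
K(x) <= 133 + 14 + 20 = 167

167


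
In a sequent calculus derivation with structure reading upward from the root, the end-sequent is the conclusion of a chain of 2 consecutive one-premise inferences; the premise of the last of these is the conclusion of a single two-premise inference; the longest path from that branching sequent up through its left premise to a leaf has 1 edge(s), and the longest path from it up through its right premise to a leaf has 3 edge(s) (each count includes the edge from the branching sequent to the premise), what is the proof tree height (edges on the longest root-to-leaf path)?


Longest path through the left premise: 1 edges (measured from the branching sequent)
Longest path through the right premise: 3 edges
Height of the subtree rooted at the branching sequent: max(1, 3) = 3
The branching sequent sits 2 edges above the root (the chain of one-premise inferences), so height = 3 + 2 = 5

5


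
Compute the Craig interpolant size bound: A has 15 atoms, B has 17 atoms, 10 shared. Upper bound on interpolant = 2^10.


Shared atoms = 10
Craig interpolant size bound = 2^10
= 1024

1024


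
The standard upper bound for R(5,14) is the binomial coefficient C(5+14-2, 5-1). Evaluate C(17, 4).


R(5,14) <= C(5+14-2, 5-1) = C(17, 4)
C(17, 4) = 17! / (4! * 13!)
= 2380

2380


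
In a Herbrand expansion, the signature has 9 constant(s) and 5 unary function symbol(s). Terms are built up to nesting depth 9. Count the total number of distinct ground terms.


Herbrand terms by depth:
Depth 0: 9 constants
Depth 1: 45 new terms (running total: 54)
Depth 2: 225 new terms (running total: 279)
Depth 3: 1125 new terms (running total: 1404)
Depth 4: 5625 new terms (running total: 7029)
Depth 5: 28125 new terms (running total: 35154)
Depth 6: 140625 new terms (running total: 175779)
Depth 7: 703125 new terms (running total: 878904)
Depth 8: 3515625 new terms (running total: 4394529)
Depth 9: 17578125 new terms (running total: 21972654)
Total distinct ground terms = 21972654

21972654


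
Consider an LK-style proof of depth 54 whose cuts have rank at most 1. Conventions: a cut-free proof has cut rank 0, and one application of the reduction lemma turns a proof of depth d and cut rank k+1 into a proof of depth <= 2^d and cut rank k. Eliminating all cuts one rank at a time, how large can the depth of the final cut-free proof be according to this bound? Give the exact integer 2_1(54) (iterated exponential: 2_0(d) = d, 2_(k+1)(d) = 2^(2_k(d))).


Each rank reduction sends depth d to at most 2^d; cut rank r needs r reductions.
2_0(54) = 54
2_1(54) = 2^54 = 18014398509481984
Cut-free depth bound = 18014398509481984

18014398509481984


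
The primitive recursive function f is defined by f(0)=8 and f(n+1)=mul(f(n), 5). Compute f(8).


f(0) = 8
f(1) = mul(f(0), 5) = mul(8, 5) = 40
f(2) = mul(f(1), 5) = mul(40, 5) = 200
f(3) = mul(f(2), 5) = mul(200, 5) = 1000
f(4) = mul(f(3), 5) = mul(1000, 5) = 5000
f(5) = mul(f(4), 5) = mul(5000, 5) = 25000
f(6) = mul(f(5), 5) = mul(25000, 5) = 125000
f(7) = mul(f(6), 5) = mul(125000, 5) = 625000
f(8) = mul(f(7), 5) = mul(625000, 5) = 3125000


3125000


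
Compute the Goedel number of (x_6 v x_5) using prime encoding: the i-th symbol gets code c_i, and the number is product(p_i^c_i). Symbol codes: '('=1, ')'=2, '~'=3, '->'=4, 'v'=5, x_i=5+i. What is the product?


Formula: (x_6 v x_5)
Symbol codes: [1, 11, 5, 10, 2]
Primes: [2, 3, 5, 7, 11]
p_1^1 = 2^1 = 2
p_2^11 = 3^11 = 177147
p_3^5 = 5^5 = 3125
p_4^10 = 7^10 = 282475249
p_5^2 = 11^2 = 121
Product = 37842479969293518750

37842479969293518750


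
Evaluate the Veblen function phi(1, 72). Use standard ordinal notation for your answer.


phi(1, 72):
phi(1, beta) = epsilon_beta (the beta-th epsilon number).
phi(1, 72) = epsilon_72

epsilon_72


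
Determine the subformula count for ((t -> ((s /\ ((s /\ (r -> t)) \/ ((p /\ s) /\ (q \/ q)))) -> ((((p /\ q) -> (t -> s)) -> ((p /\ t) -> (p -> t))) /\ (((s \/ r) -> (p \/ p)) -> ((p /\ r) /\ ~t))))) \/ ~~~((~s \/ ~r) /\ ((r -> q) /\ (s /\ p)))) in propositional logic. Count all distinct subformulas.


Formula: ((t -> ((s /\ ((s /\ (r -> t)) \/ ((p /\ s) /\ (q \/ q)))) -> ((((p /\ q) -> (t -> s)) -> ((p /\ t) -> (p -> t))) /\ (((s \/ r) -> (p \/ p)) -> ((p /\ r) /\ ~t))))) \/ ~~~((~s \/ ~r) /\ ((r -> q) /\ (s /\ p))))
Subformulas found:
  1. r
  2. p
  3. q
  4. s
  5. t
  6. ~t
  7. ~s
  8. ~r
  9. (r -> q)
  10. (p /\ q)
  11. (t -> s)
  12. (p /\ r)
  13. (p /\ t)
  14. (p /\ s)
  15. (p \/ p)
  16. (s \/ r)
  17. (s /\ p)
  18. (p -> t)
  19. (r -> t)
  20. (q \/ q)
  21. (~s \/ ~r)
  22. (s /\ (r -> t))
  23. ((p /\ r) /\ ~t)
  24. ((p /\ s) /\ (q \/ q))
  25. ((r -> q) /\ (s /\ p))
  26. ((p /\ q) -> (t -> s))
  27. ((s \/ r) -> (p \/ p))
  28. ((p /\ t) -> (p -> t))
  29. ((~s \/ ~r) /\ ((r -> q) /\ (s /\ p)))
  30. ~((~s \/ ~r) /\ ((r -> q) /\ (s /\ p)))
  31. ~~((~s \/ ~r) /\ ((r -> q) /\ (s /\ p)))
  32. ~~~((~s \/ ~r) /\ ((r -> q) /\ (s /\ p)))
  33. ((s /\ (r -> t)) \/ ((p /\ s) /\ (q \/ q)))
  34. (((s \/ r) -> (p \/ p)) -> ((p /\ r) /\ ~t))
  35. (s /\ ((s /\ (r -> t)) \/ ((p /\ s) /\ (q \/ q))))
  36. (((p /\ q) -> (t -> s)) -> ((p /\ t) -> (p -> t)))
  37. ((((p /\ q) -> (t -> s)) -> ((p /\ t) -> (p -> t))) /\ (((s \/ r) -> (p \/ p)) -> ((p /\ r) /\ ~t)))
  38. ((s /\ ((s /\ (r -> t)) \/ ((p /\ s) /\ (q \/ q)))) -> ((((p /\ q) -> (t -> s)) -> ((p /\ t) -> (p -> t))) /\ (((s \/ r) -> (p \/ p)) -> ((p /\ r) /\ ~t))))
  39. (t -> ((s /\ ((s /\ (r -> t)) \/ ((p /\ s) /\ (q \/ q)))) -> ((((p /\ q) -> (t -> s)) -> ((p /\ t) -> (p -> t))) /\ (((s \/ r) -> (p \/ p)) -> ((p /\ r) /\ ~t)))))
  40. ((t -> ((s /\ ((s /\ (r -> t)) \/ ((p /\ s) /\ (q \/ q)))) -> ((((p /\ q) -> (t -> s)) -> ((p /\ t) -> (p -> t))) /\ (((s \/ r) -> (p \/ p)) -> ((p /\ r) /\ ~t))))) \/ ~~~((~s \/ ~r) /\ ((r -> q) /\ (s /\ p))))
Total distinct subformulas = 40

40


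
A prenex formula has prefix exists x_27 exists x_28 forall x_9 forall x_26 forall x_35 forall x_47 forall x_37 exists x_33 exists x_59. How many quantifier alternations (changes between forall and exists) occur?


Walk the prefix and count type changes:
  position 1: exists -> exists
  position 2: exists -> forall <-- alternation
  position 3: forall -> forall
  position 4: forall -> forall
  position 5: forall -> forall
  position 6: forall -> forall
  position 7: forall -> exists <-- alternation
  position 8: exists -> exists
Total alternations = 2

2


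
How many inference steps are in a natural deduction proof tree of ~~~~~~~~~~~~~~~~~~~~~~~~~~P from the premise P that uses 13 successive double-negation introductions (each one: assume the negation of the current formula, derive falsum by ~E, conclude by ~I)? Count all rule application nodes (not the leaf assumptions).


Each double-negation introduction (from C infer ~~C) uses 2 inference nodes: one ~E (C and ~C give falsum) and one ~I (discharge ~C).
13 double negations = 13 * 2 = 26 inference nodes.

26


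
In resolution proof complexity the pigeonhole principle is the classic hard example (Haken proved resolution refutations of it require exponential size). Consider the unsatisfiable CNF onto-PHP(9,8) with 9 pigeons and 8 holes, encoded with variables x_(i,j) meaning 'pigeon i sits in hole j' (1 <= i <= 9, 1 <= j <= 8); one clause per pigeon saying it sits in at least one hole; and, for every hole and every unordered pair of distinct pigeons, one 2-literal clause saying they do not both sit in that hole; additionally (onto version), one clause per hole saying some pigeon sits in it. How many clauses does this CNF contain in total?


onto-PHP(9,8): 9 pigeons, 8 holes, 9*8 = 72 variables.
- pigeon clauses: one per pigeon -> 9 clauses
- hole clauses: 8 holes * C(9,2) = 8 * 36 -> 288 clauses
- onto clauses: one per hole -> 8 clauses
Total clauses = 9 + 288 + 8 = 305

305


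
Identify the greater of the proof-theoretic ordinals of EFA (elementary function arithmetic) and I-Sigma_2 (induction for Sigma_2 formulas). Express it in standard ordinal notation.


Proof-theoretic ordinal of EFA (elementary function arithmetic): omega^3
Proof-theoretic ordinal of I-Sigma_2 (induction for Sigma_2 formulas): omega^(omega^omega)
Comparing: omega^3 < omega^(omega^omega).
The larger ordinal is omega^(omega^omega) (from I-Sigma_2 (induction for Sigma_2 formulas)).

omega^(omega^omega)


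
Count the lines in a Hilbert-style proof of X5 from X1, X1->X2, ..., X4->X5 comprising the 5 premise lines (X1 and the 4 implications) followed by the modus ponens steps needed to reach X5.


We have 5 premise lines: X1 and 4 implications.
Each implication is detached once by MP, giving 4 MP lines.
5 premise lines + 4 MP lines = 9 total lines.

9


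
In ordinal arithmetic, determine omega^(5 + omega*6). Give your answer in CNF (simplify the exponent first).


omega^(5 + omega*6):
In ordinal addition a term is absorbed by a following term of strictly larger exponent: 0 < 1, so 5 + omega*6 = omega*6.
omega raised to a CNF ordinal is a single CNF term: Result = omega^(omega*6)

omega^(omega*6)


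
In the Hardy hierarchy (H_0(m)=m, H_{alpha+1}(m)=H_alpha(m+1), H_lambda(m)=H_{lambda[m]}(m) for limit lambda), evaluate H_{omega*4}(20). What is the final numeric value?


H_{omega*4}(20):
For the Hardy hierarchy, H_{omega*k}(n) = 2^k * n.
2^4 = 16.
16 * 20 = 320

320


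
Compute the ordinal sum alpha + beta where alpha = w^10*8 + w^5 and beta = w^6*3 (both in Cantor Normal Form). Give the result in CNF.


Ordinal addition (w^10*8 + w^5) + w^6*3:
alpha's leading term has exponent 10 > beta's exponent 6, so it survives.
alpha's tail term has exponent 5 < beta's exponent 6, so it is absorbed by beta.
In ordinal addition, any term followed by a strictly larger-exponent term is absorbed.
Result = w^10*8 + w^6*3

w^10*8 + w^6*3


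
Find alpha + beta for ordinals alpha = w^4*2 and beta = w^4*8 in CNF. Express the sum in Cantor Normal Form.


Ordinal addition w^4*2 + w^4*8:
Both terms have the same exponent 4.
w^e*c + w^e*d = w^e*(c+d).
Result = w^4*(2+8) = w^4*10

w^4*10


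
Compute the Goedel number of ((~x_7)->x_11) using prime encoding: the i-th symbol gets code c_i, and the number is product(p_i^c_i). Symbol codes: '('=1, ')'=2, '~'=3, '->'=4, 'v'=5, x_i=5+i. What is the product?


Formula: ((~x_7)->x_11)
Symbol codes: [1, 1, 3, 12, 2, 4, 16, 2]
Primes: [2, 3, 5, 7, 11, 13, 17, 19]
p_1^1 = 2^1 = 2
p_2^1 = 3^1 = 3
p_3^3 = 5^3 = 125
p_4^12 = 7^12 = 13841287201
p_5^2 = 11^2 = 121
p_6^4 = 13^4 = 28561
p_7^16 = 17^16 = 48661191875666868481
p_8^2 = 19^2 = 361
Product = 630211707824691278564161298992605218940750

630211707824691278564161298992605218940750


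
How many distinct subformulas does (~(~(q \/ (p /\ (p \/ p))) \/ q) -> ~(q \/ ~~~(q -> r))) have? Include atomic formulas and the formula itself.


Formula: (~(~(q \/ (p /\ (p \/ p))) \/ q) -> ~(q \/ ~~~(q -> r)))
Subformulas found:
  1. q
  2. r
  3. p
  4. (p \/ p)
  5. (q -> r)
  6. ~(q -> r)
  7. ~~(q -> r)
  8. ~~~(q -> r)
  9. (p /\ (p \/ p))
  10. (q \/ ~~~(q -> r))
  11. ~(q \/ ~~~(q -> r))
  12. (q \/ (p /\ (p \/ p)))
  13. ~(q \/ (p /\ (p \/ p)))
  14. (~(q \/ (p /\ (p \/ p))) \/ q)
  15. ~(~(q \/ (p /\ (p \/ p))) \/ q)
  16. (~(~(q \/ (p /\ (p \/ p))) \/ q) -> ~(q \/ ~~~(q -> r)))
Total distinct subformulas = 16

16


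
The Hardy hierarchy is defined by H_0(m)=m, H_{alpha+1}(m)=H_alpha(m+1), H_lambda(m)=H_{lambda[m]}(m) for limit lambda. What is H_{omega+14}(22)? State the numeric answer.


H_{omega+14}(22):
Unwind the 14 successor steps: H_{omega+14}(22) = H_omega(22+14) = H_omega(36).
H_omega(m) = H_m(m) = m + m = 2m.
Result = 2 * 36 = 72

72


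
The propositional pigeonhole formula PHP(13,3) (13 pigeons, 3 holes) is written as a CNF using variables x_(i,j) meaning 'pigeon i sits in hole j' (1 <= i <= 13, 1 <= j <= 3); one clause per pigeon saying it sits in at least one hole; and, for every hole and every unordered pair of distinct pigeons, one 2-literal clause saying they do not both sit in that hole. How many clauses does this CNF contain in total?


PHP(13,3): 13 pigeons, 3 holes, 13*3 = 39 variables.
- pigeon clauses: one per pigeon -> 13 clauses
- hole clauses: 3 holes * C(13,2) = 3 * 78 -> 234 clauses
Total clauses = 13 + 234 = 247

247


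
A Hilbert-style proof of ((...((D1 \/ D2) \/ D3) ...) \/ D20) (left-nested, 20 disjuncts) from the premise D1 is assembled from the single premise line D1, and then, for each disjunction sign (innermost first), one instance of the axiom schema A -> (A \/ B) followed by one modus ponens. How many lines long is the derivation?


Building the left-nested 20-ary disjunction from D1:
- 1 premise line (D1)
- 20 disjuncts means 19 disjunction signs; each needs 1 axiom instance + 1 MP = 2 lines: 2 * 19 = 38
Total = 1 + 38 = 39 lines.

39


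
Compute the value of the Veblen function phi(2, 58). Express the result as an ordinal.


phi(2, 58):
phi(2, beta) = zeta_beta (the beta-th zeta number, fixed point of epsilon).
phi(2, 58) = zeta_58

zeta_58


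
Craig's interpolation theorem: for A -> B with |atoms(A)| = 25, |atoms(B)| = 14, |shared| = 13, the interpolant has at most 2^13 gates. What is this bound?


Shared atoms = 13
Craig interpolant size bound = 2^13
= 8192

8192


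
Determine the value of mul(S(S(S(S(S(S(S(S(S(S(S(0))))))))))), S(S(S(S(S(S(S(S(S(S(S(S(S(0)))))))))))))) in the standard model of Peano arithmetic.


mul(S^11(0), S^13(0)):
S^11(0) = 11
S^13(0) = 13
11 * 13 = 143

143


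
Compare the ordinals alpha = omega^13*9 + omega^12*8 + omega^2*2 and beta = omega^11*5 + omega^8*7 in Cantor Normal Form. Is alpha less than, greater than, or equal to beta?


Compare term by term from highest exponent:
alpha = omega^13*9 + omega^12*8 + omega^2*2
beta = omega^11*5 + omega^8*7
Term 1: alpha has omega^13*9, beta has omega^11*5
Term 2: alpha has omega^12*8, beta has omega^8*7
Term 3: alpha has omega^2*2, beta has omega^0*0
Result: alpha > beta

alpha > beta


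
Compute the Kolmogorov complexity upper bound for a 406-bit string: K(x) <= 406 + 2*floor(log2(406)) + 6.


floor(log2(406)) = 8
2 * 8 = 16
K(x) <= 406 + 16 + 6 = 428

428


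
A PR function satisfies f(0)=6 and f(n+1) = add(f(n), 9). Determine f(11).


f(0) = 6
f(1) = add(f(0), 9) = add(6, 9) = 15
f(2) = add(f(1), 9) = add(15, 9) = 24
f(3) = add(f(2), 9) = add(24, 9) = 33
f(4) = add(f(3), 9) = add(33, 9) = 42
f(5) = add(f(4), 9) = add(42, 9) = 51
f(6) = add(f(5), 9) = add(51, 9) = 60
f(7) = add(f(6), 9) = add(60, 9) = 69
f(8) = add(f(7), 9) = add(69, 9) = 78
f(9) = add(f(8), 9) = add(78, 9) = 87
f(10) = add(f(9), 9) = add(87, 9) = 96
f(11) = add(f(10), 9) = add(96, 9) = 105


105


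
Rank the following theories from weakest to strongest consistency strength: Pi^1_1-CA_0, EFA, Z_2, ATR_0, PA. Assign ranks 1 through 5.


Ordering by consistency strength:
1. EFA
2. PA
3. ATR_0
4. Pi^1_1-CA_0
5. Z_2


Pi^1_1-CA_0=4, EFA=1, Z_2=5, ATR_0=3, PA=2


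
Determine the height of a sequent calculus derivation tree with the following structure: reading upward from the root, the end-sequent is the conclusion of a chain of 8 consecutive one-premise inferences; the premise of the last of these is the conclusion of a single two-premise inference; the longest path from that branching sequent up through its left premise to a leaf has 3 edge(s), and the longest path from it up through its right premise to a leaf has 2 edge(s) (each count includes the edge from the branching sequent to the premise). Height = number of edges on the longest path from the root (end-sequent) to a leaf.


Longest path through the left premise: 3 edges (measured from the branching sequent)
Longest path through the right premise: 2 edges
Height of the subtree rooted at the branching sequent: max(3, 2) = 3
The branching sequent sits 8 edges above the root (the chain of one-premise inferences), so height = 3 + 8 = 11

11


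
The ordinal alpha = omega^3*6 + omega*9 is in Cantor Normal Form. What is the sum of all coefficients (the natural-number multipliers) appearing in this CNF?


CNF: omega^3*6 + omega*9
Coefficients: 6 + 9 = 15

15


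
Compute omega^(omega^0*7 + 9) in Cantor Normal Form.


omega^(omega^0*7 + 9):
omega^0 = 1, so the exponent is 7 + 9 = 16 (finite ordinal addition).
Result = omega^16, already a single CNF term.

omega^16


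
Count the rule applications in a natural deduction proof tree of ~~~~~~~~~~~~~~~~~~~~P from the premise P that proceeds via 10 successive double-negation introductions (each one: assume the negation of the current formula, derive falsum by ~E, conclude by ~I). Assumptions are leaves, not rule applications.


Each double-negation introduction (from C infer ~~C) uses 2 inference nodes: one ~E (C and ~C give falsum) and one ~I (discharge ~C).
10 double negations = 10 * 2 = 20 inference nodes.

20


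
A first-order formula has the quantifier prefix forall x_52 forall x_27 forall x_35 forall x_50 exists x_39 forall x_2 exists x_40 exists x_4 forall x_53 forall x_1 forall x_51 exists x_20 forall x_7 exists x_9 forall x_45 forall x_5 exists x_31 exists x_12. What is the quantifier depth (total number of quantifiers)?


Quantifier prefix has 18 quantifier symbols.
Quantifier depth = 18

18


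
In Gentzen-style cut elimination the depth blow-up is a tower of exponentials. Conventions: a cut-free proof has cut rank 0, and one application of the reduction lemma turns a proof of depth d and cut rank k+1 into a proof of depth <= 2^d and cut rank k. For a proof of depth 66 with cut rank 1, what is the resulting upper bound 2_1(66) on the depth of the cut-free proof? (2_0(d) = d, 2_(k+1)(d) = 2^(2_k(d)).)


Each rank reduction sends depth d to at most 2^d; cut rank r needs r reductions.
2_0(66) = 66
2_1(66) = 2^66 = 73786976294838206464
Cut-free depth bound = 73786976294838206464

73786976294838206464
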